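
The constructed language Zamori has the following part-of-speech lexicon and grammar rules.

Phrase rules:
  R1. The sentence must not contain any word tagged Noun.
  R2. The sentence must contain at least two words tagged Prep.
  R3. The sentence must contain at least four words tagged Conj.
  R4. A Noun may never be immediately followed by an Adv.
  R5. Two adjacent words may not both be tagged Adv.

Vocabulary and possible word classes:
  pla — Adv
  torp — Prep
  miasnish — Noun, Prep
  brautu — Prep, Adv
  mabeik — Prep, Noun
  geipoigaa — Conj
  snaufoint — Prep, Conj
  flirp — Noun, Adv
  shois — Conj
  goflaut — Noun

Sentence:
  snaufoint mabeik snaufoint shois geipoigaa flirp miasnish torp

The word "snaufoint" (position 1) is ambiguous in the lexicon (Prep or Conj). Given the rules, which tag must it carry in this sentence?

Candidates per position — 1:snaufoint {Prep,Conj}; 2:mabeik {Prep,Noun}; 3:snaufoint {Prep,Conj}; 4:shois {Conj}; 5:geipoigaa {Conj}; 6:flirp {Noun,Adv}; 7:miasnish {Noun,Prep}; 8:torp {Prep}.
At position 1, choosing Prep makes rule 3 impossible to satisfy; hence Conj.
At position 2, choosing Noun makes rule 1 impossible to satisfy; hence Prep.
At position 3, choosing Prep makes rule 3 impossible to satisfy; hence Conj.
At position 6, choosing Noun makes rule 1 impossible to satisfy; hence Adv.
At position 7, choosing Noun makes rule 1 impossible to satisfy; hence Prep.
So the tagging must be: Conj Prep Conj Conj Conj Adv Prep Prep.
Verifying each rule — rule 1 ok; rule 2 ok; rule 3 ok; rule 4 ok; rule 5 ok.

Conj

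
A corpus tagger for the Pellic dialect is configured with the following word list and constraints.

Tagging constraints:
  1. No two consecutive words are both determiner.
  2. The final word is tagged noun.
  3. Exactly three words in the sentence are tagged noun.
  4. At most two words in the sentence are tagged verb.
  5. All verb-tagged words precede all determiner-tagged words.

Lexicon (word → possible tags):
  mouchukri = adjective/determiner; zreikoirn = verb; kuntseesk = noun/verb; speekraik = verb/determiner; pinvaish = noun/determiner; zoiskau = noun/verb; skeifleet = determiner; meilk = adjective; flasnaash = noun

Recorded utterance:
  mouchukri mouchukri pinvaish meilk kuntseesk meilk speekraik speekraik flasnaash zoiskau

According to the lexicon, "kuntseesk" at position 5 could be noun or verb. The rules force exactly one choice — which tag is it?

Candidates per position — 1:mouchukri {adjective,determiner}; 2:mouchukri {adjective,determiner}; 3:pinvaish {noun,determiner}; 4:meilk {adjective}; 5:kuntseesk {noun,verb}; 6:meilk {adjective}; 7:speekraik {verb,determiner}; 8:speekraik {verb,determiner}; 9:flasnaash {noun}; 10:zoiskau {noun,verb}.
Position 10: tagging it verb would leave rule 2 unsatisfiable, so it must be noun.
Position 5: the remaining choice is settled jointly with positions 1, 2, 3, 7, 8 — only verb at position 5 is part of a tagging that satisfies every rule.
The unique satisfying tagging is: adjective adjective noun adjective verb adjective verb determiner noun noun.
Rule-by-rule: rule 1 ✓; rule 2 ✓; rule 3 ✓; rule 4 ✓; rule 5 ✓.

verb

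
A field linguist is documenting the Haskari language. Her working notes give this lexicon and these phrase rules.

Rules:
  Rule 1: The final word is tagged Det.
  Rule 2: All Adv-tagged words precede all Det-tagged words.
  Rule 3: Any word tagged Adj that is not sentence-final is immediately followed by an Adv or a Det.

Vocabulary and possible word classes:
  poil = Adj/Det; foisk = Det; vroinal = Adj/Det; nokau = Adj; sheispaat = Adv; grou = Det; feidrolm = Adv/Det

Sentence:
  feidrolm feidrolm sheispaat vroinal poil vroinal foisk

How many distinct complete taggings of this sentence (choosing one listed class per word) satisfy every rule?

Candidates per position — 1:feidrolm {Adv,Det}; 2:feidrolm {Adv,Det}; 3:sheispaat {Adv}; 4:vroinal {Adj,Det}; 5:poil {Adj,Det}; 6:vroinal {Adj,Det}; 7:foisk {Det}.
There are 32 candidate sequences in total.
The sequences that satisfy every rule: Adv Adv Adv Adj Det Adj Det; Adv Adv Adv Adj Det Det Det; Adv Adv Adv Det Adj Det Det; Adv Adv Adv Det Det Adj Det; Adv Adv Adv Det Det Det Det.
Count = 5.

5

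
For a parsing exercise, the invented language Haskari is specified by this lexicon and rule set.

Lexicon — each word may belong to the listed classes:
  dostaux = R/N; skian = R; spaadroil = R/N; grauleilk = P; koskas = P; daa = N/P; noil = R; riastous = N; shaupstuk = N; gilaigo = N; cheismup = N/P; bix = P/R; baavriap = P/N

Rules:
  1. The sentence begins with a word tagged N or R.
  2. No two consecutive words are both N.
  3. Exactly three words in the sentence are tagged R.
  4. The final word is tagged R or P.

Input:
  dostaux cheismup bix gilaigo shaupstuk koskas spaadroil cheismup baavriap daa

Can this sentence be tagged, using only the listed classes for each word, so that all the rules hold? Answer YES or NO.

Candidates per position — 1:dostaux {R,N}; 2:cheismup {N,P}; 3:bix {P,R}; 4:gilaigo {N}; 5:shaupstuk {N}; 6:koskas {P}; 7:spaadroil {R,N}; 8:cheismup {N,P}; 9:baavriap {P,N}; 10:daa {N,P}.
Rule 2 cannot be satisfied by any choice of tags from the lexicon.
So there is no consistent tagging.

NO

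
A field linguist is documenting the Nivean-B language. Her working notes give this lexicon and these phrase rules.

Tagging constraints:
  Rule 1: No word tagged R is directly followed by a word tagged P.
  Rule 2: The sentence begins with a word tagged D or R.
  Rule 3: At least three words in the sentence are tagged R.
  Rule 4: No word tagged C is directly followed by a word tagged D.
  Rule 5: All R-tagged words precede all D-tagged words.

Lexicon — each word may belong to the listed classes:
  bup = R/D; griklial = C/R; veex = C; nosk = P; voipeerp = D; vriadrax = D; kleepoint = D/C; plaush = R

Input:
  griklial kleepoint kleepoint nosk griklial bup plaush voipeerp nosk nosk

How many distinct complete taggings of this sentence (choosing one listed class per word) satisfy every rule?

2

Candidates per position — 1:griklial {C,R}; 2:kleepoint {D,C}; 3:kleepoint {D,C}; 4:nosk {P}; 5:griklial {C,R}; 6:bup {R,D}; 7:plaush {R}; 8:voipeerp {D}; 9:nosk {P}; 10:nosk {P}.
There are 32 candidate sequences in total.
The sequences that satisfy every rule: R C C P C R R D P P; R C C P R R R D P P.
Count = 2.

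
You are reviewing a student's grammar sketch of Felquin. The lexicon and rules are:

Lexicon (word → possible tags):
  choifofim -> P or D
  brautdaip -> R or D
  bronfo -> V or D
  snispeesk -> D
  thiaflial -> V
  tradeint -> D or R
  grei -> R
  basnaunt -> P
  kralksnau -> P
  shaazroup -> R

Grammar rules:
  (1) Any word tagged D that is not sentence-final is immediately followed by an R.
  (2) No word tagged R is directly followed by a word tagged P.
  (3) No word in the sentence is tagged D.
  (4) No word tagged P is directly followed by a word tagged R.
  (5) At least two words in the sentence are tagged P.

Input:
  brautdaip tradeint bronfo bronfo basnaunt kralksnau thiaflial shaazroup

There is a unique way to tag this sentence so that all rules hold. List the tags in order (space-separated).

R R V V P P V R

Candidates per position — 1:brautdaip {R,D}; 2:tradeint {D,R}; 3:bronfo {V,D}; 4:bronfo {V,D}; 5:basnaunt {P}; 6:kralksnau {P}; 7:thiaflial {V}; 8:shaazroup {R}.
At position 1, choosing D makes rule 3 impossible to satisfy; hence R.
At position 2, choosing D makes rule 1 impossible to satisfy; hence R.
At position 3, choosing D makes rule 1 impossible to satisfy; hence V.
At position 4, choosing D makes rule 1 impossible to satisfy; hence V.
So the tagging must be: R R V V P P V R.
Check: rule 1 ok; rule 2 ok; rule 3 ok; rule 4 ok; rule 5 ok.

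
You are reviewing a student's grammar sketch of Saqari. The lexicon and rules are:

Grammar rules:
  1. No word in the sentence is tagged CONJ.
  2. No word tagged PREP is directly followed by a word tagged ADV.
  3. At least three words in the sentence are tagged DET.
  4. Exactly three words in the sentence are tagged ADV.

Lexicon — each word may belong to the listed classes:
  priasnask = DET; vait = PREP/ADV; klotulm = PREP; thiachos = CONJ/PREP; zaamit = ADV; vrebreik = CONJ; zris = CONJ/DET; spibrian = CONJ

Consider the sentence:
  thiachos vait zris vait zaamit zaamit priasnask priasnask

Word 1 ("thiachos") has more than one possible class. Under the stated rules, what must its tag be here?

PREP

Candidates per position — 1:thiachos {CONJ,PREP}; 2:vait {PREP,ADV}; 3:zris {CONJ,DET}; 4:vait {PREP,ADV}; 5:zaamit {ADV}; 6:zaamit {ADV}; 7:priasnask {DET}; 8:priasnask {DET}.
If word 1 were CONJ, no tagging could satisfy rule 1; so word 1 is PREP.
If word 2 were ADV, no tagging could satisfy rule 2; so word 2 is PREP.
If word 3 were CONJ, no tagging could satisfy rule 1; so word 3 is DET.
If word 4 were PREP, no tagging could satisfy rule 2; so word 4 is ADV.
The unique satisfying tagging is: PREP PREP DET ADV ADV ADV DET DET.
Check: rule 1 ok; rule 2 ok; rule 3 ok; rule 4 ok.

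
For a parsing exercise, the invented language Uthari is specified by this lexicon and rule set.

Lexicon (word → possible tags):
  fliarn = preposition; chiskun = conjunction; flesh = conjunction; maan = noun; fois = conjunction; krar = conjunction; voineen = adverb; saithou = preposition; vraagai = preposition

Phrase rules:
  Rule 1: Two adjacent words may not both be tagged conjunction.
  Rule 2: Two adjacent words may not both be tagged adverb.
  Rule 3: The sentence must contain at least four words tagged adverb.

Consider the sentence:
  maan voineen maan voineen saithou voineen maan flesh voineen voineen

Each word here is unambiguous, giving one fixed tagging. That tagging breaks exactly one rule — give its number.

Fixed tagging: noun adverb noun adverb preposition adverb noun conjunction adverb adverb.
Applying the rules: R1 pass, R2 fail, R3 pass.
Only rule 2 fails.

2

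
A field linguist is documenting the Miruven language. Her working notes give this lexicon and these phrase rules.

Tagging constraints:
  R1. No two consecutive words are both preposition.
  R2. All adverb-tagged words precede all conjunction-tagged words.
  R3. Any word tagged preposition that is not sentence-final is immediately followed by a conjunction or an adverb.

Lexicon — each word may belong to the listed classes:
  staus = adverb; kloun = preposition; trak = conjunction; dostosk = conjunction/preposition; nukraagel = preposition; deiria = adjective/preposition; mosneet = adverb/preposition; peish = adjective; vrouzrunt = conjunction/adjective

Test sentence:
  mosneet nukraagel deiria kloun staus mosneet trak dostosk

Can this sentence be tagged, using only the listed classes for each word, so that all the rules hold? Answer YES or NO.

NO

Candidates per position — 1:mosneet {adverb,preposition}; 2:nukraagel {preposition}; 3:deiria {adjective,preposition}; 4:kloun {preposition}; 5:staus {adverb}; 6:mosneet {adverb,preposition}; 7:trak {conjunction}; 8:dostosk {conjunction,preposition}.
Rule 3 cannot be satisfied by any choice of tags from the lexicon.
So there is no consistent tagging.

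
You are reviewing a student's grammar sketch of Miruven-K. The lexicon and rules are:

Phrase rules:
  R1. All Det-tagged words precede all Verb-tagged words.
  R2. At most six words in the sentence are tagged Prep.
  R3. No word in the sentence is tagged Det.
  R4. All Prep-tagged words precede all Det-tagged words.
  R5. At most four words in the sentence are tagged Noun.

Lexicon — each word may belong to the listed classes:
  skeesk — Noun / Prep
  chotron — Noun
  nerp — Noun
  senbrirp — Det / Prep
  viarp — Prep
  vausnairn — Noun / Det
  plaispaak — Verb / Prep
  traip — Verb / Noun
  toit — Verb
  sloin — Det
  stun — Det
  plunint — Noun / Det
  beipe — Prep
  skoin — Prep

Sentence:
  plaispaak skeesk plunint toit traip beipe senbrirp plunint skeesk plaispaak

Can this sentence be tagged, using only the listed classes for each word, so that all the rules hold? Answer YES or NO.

YES

Candidates per position — 1:plaispaak {Verb,Prep}; 2:skeesk {Noun,Prep}; 3:plunint {Noun,Det}; 4:toit {Verb}; 5:traip {Verb,Noun}; 6:beipe {Prep}; 7:senbrirp {Det,Prep}; 8:plunint {Noun,Det}; 9:skeesk {Noun,Prep}; 10:plaispaak {Verb,Prep}.
One satisfying assignment: Prep Noun Noun Verb Verb Prep Prep Noun Noun Verb.
Verifying each rule — rule 1 satisfied; rule 2 satisfied; rule 3 satisfied; rule 4 satisfied; rule 5 satisfied.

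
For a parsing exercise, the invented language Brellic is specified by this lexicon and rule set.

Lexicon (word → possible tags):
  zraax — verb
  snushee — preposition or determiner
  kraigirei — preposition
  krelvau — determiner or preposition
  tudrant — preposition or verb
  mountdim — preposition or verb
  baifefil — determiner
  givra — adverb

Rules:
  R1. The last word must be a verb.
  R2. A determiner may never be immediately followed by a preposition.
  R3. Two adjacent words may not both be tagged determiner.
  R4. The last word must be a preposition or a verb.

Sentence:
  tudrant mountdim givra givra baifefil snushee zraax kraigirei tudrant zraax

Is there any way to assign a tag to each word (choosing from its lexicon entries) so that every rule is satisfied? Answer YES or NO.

NO

Candidates per position — 1:tudrant {preposition,verb}; 2:mountdim {preposition,verb}; 3:givra {adverb}; 4:givra {adverb}; 5:baifefil {determiner}; 6:snushee {preposition,determiner}; 7:zraax {verb}; 8:kraigirei {preposition}; 9:tudrant {preposition,verb}; 10:zraax {verb}.
Every candidate sequence violates at least one rule; no consistent tagging exists.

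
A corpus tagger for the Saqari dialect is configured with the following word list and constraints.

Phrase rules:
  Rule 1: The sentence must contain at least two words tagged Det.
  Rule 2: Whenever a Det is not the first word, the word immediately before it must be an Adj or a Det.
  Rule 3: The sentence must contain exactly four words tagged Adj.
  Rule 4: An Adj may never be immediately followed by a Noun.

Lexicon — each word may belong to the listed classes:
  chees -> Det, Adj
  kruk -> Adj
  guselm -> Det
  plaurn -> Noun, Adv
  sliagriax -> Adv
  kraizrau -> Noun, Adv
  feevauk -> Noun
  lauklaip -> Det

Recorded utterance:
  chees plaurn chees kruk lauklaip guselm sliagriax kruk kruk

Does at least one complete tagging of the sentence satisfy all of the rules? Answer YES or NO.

Candidates per position — 1:chees {Det,Adj}; 2:plaurn {Noun,Adv}; 3:chees {Det,Adj}; 4:kruk {Adj}; 5:lauklaip {Det}; 6:guselm {Det}; 7:sliagriax {Adv}; 8:kruk {Adj}; 9:kruk {Adj}.
One satisfying assignment: Det Adv Adj Adj Det Det Adv Adj Adj.
Check: rule 1 ✓; rule 2 ✓; rule 3 ✓; rule 4 ✓.

YES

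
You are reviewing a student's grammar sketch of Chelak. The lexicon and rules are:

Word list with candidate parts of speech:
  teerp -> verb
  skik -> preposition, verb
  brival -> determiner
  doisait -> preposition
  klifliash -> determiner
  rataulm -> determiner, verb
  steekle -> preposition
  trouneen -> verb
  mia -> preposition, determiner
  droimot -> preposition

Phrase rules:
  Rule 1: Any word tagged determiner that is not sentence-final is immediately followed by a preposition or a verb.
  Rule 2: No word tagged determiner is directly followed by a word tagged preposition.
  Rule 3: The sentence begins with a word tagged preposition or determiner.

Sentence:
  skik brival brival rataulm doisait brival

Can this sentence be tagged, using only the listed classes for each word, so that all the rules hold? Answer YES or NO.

NO

Candidates per position — 1:skik {preposition,verb}; 2:brival {determiner}; 3:brival {determiner}; 4:rataulm {determiner,verb}; 5:doisait {preposition}; 6:brival {determiner}.
Rule 1 cannot be satisfied by any choice of tags from the lexicon.
So there is no consistent tagging.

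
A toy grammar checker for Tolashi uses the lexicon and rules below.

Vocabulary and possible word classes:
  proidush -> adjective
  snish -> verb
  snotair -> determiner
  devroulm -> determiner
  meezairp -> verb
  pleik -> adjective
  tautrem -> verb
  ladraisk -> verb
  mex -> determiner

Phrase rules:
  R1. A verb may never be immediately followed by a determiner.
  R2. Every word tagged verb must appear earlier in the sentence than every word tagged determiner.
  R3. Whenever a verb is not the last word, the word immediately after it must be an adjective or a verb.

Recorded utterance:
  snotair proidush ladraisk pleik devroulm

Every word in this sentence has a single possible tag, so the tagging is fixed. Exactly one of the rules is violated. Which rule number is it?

2

Fixed tagging: determiner adjective verb adjective determiner.
Applying the rules: R1 pass, R2 fail, R3 pass.
Only rule 2 fails.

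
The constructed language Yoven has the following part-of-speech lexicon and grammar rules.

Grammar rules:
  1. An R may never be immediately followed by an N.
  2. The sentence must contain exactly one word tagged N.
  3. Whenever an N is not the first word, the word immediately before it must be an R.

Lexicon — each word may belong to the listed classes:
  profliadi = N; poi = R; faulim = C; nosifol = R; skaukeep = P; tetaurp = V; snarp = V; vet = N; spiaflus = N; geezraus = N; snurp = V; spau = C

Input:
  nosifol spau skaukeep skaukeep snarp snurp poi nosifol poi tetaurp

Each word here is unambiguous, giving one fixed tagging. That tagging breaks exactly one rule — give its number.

2

Fixed tagging: R C P P V V R R R V.
Checking each rule: R1 ok, R2 fails, R3 ok.
Only rule 2 fails.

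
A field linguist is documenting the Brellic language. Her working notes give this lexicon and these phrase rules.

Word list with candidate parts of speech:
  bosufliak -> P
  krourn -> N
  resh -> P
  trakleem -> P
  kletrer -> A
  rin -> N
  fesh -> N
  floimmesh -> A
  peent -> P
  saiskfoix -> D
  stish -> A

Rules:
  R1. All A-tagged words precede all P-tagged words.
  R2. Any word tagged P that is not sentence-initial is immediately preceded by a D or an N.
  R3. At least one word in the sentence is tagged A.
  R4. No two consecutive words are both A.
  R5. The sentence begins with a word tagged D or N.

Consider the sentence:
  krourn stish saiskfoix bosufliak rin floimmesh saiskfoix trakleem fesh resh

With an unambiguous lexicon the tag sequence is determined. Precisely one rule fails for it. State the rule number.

Fixed tagging: N A D P N A D P N P.
Rule check: R1 fails, R2 ok, R3 ok, R4 ok, R5 ok.
Only rule 1 fails.

1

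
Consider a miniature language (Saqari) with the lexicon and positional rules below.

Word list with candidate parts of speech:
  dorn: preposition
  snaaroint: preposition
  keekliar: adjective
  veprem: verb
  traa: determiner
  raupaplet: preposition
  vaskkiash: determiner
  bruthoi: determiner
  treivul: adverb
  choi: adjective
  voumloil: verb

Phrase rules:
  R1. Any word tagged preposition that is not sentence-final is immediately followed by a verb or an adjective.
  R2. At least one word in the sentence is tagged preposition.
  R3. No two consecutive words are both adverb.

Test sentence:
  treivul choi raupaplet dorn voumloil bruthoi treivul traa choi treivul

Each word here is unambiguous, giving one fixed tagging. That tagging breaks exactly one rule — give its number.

Fixed tagging: adverb adjective preposition preposition verb determiner adverb determiner adjective adverb.
Rule check: R1 ✗, R2 ✓, R3 ✓.
Only rule 1 fails.

1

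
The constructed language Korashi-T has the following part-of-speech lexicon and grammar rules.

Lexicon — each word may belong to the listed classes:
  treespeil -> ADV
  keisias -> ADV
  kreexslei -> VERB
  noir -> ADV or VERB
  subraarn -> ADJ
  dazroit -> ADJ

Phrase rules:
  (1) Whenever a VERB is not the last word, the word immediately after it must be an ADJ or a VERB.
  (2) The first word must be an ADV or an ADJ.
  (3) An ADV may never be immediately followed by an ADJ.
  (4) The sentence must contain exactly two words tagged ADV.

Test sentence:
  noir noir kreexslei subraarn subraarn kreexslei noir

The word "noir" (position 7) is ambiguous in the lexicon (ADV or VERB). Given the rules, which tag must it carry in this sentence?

VERB

Candidates per position — 1:noir {ADV,VERB}; 2:noir {ADV,VERB}; 3:kreexslei {VERB}; 4:subraarn {ADJ}; 5:subraarn {ADJ}; 6:kreexslei {VERB}; 7:noir {ADV,VERB}.
At position 1, choosing VERB makes rule 2 impossible to satisfy; hence ADV.
At position 7, choosing ADV makes rule 1 impossible to satisfy; hence VERB.
At position 2, choosing VERB makes rule 4 impossible to satisfy; hence ADV.
The unique satisfying tagging is: ADV ADV VERB ADJ ADJ VERB VERB.
Checking: rule 1 satisfied; rule 2 satisfied; rule 3 satisfied; rule 4 satisfied.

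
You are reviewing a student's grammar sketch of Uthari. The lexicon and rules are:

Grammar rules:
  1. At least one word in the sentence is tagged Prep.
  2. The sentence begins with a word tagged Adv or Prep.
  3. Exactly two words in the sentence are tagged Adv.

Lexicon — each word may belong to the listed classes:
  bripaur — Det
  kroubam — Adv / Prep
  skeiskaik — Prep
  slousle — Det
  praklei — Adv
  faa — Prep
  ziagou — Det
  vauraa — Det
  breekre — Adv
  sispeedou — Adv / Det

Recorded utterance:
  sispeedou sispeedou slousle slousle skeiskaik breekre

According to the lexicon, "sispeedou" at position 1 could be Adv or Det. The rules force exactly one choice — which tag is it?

Adv

Candidates per position — 1:sispeedou {Adv,Det}; 2:sispeedou {Adv,Det}; 3:slousle {Det}; 4:slousle {Det}; 5:skeiskaik {Prep}; 6:breekre {Adv}.
Position 1: tagging it Det would leave rule 2 unsatisfiable, so it must be Adv.
Position 2: tagging it Adv would leave rule 3 unsatisfiable, so it must be Det.
So the tagging must be: Adv Det Det Det Prep Adv.
Check: rule 1 satisfied; rule 2 satisfied; rule 3 satisfied.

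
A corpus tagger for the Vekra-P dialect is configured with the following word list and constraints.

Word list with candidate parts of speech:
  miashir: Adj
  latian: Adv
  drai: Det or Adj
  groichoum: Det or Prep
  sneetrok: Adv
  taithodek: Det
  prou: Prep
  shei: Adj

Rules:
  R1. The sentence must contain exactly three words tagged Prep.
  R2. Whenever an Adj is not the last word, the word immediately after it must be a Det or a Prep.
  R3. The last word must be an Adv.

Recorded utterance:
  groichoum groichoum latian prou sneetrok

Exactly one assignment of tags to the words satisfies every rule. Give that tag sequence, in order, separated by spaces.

Prep Prep Adv Prep Adv

Candidates per position — 1:groichoum {Det,Prep}; 2:groichoum {Det,Prep}; 3:latian {Adv}; 4:prou {Prep}; 5:sneetrok {Adv}.
Position 1: tagging it Det would leave rule 1 unsatisfiable, so it must be Prep.
Position 2: tagging it Det would leave rule 1 unsatisfiable, so it must be Prep.
The unique satisfying tagging is: Prep Prep Adv Prep Adv.
Checking: rule 1 ✓; rule 2 ✓; rule 3 ✓.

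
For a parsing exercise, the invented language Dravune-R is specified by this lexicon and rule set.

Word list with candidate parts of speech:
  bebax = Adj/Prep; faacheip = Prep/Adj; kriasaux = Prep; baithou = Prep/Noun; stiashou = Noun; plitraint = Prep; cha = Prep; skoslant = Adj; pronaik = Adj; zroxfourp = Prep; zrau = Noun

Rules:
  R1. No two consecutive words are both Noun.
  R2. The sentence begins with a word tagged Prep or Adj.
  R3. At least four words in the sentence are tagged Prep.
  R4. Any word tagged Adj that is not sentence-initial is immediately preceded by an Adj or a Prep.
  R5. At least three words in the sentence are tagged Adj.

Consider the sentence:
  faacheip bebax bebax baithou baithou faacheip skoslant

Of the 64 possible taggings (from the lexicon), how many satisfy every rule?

Candidates per position — 1:faacheip {Prep,Adj}; 2:bebax {Adj,Prep}; 3:bebax {Adj,Prep}; 4:baithou {Prep,Noun}; 5:baithou {Prep,Noun}; 6:faacheip {Prep,Adj}; 7:skoslant {Adj}.
There are 64 candidate sequences in total.
Checking each against the rules leaves 6 sequences.
Count = 6.

6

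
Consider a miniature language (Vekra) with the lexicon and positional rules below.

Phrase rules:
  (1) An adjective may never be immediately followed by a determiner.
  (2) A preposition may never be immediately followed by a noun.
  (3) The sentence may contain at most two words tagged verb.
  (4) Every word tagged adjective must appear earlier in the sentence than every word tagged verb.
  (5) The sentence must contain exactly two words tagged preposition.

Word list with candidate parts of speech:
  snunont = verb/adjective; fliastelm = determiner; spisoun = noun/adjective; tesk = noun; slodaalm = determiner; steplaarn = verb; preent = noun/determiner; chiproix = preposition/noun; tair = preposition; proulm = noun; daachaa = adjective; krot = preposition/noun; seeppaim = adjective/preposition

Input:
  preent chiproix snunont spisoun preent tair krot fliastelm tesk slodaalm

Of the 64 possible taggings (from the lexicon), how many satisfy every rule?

10

Candidates per position — 1:preent {noun,determiner}; 2:chiproix {preposition,noun}; 3:snunont {verb,adjective}; 4:spisoun {noun,adjective}; 5:preent {noun,determiner}; 6:tair {preposition}; 7:krot {preposition,noun}; 8:fliastelm {determiner}; 9:tesk {noun}; 10:slodaalm {determiner}.
There are 64 candidate sequences in total.
Checking each against the rules leaves 10 sequences.
Count = 10.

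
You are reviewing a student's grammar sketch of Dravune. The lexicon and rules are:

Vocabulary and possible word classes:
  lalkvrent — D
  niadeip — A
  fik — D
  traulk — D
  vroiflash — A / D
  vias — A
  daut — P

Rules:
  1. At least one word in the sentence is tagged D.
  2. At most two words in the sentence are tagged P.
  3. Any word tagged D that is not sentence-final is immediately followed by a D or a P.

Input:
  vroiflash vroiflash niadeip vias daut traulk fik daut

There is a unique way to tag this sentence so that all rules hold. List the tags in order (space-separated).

Candidates per position — 1:vroiflash {A,D}; 2:vroiflash {A,D}; 3:niadeip {A}; 4:vias {A}; 5:daut {P}; 6:traulk {D}; 7:fik {D}; 8:daut {P}.
If word 1 were D, no tagging could satisfy rule 3; so word 1 is A.
If word 2 were D, no tagging could satisfy rule 3; so word 2 is A.
The only consistent sequence is: A A A A P D D P.
Rule-by-rule: rule 1 ✓; rule 2 ✓; rule 3 ✓.

A A A A P D D P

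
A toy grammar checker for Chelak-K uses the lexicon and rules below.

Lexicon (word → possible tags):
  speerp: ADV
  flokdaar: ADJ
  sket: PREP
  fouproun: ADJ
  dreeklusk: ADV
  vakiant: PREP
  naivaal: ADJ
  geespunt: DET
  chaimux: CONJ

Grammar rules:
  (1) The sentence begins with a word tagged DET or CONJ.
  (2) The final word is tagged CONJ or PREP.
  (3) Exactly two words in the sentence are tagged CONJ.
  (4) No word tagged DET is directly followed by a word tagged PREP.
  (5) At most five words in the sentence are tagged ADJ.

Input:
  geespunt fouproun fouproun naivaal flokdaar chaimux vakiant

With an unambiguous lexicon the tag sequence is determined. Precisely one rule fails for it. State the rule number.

Fixed tagging: DET ADJ ADJ ADJ ADJ CONJ PREP.
Checking each rule: R1 ✓, R2 ✓, R3 ✗, R4 ✓, R5 ✓.
Only rule 3 fails.

3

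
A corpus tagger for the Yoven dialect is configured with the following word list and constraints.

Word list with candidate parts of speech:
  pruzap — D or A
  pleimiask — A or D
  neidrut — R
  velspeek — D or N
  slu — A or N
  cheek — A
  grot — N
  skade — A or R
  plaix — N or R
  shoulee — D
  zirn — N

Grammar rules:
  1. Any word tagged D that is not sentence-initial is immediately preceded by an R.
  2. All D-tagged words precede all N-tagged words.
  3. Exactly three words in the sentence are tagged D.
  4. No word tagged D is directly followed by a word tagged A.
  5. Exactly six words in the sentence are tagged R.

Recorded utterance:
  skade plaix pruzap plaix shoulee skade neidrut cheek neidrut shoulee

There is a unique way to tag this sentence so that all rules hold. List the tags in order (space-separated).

Candidates per position — 1:skade {A,R}; 2:plaix {N,R}; 3:pruzap {D,A}; 4:plaix {N,R}; 5:shoulee {D}; 6:skade {A,R}; 7:neidrut {R}; 8:cheek {A}; 9:neidrut {R}; 10:shoulee {D}.
Position 1: tagging it A would leave rule 5 unsatisfiable, so it must be R.
Position 2: tagging it N would leave rule 2 unsatisfiable, so it must be R.
Position 3: tagging it A would leave rule 3 unsatisfiable, so it must be D.
Position 4: tagging it N would leave rule 1 unsatisfiable, so it must be R.
Position 6: tagging it A would leave rule 4 unsatisfiable, so it must be R.
The only consistent sequence is: R R D R D R R A R D.
Check: rule 1 ✓; rule 2 ✓; rule 3 ✓; rule 4 ✓; rule 5 ✓.

R R D R D R R A R D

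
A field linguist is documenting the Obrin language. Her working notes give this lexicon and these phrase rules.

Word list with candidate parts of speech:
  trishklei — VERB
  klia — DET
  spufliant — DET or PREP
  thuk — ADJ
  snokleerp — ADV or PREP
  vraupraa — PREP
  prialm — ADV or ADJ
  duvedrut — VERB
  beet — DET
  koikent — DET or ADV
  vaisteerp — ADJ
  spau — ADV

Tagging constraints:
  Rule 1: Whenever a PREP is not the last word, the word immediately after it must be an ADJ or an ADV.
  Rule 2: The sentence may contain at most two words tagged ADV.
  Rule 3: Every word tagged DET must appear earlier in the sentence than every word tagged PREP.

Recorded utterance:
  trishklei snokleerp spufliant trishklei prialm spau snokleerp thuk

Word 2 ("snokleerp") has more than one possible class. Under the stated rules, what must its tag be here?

Candidates per position — 1:trishklei {VERB}; 2:snokleerp {ADV,PREP}; 3:spufliant {DET,PREP}; 4:trishklei {VERB}; 5:prialm {ADV,ADJ}; 6:spau {ADV}; 7:snokleerp {ADV,PREP}; 8:thuk {ADJ}.
Position 2: PREP is ruled out by rule 1; that leaves ADV.
Position 3: PREP is ruled out by rule 1; that leaves DET.
Position 5: ADV is ruled out by rule 2; that leaves ADJ.
Position 7: ADV is ruled out by rule 2; that leaves PREP.
That leaves exactly one tagging: VERB ADV DET VERB ADJ ADV PREP ADJ.
Checking: rule 1 holds; rule 2 holds; rule 3 holds.

ADV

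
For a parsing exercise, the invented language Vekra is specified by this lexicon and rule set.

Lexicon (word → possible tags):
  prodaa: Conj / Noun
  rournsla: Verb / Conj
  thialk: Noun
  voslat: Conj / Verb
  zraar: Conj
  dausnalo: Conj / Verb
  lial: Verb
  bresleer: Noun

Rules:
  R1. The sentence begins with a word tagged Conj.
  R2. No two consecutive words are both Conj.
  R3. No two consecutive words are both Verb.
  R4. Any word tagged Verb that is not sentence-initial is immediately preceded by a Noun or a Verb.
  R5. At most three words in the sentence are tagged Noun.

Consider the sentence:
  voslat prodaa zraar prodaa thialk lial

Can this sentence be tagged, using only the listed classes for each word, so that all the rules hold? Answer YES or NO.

Candidates per position — 1:voslat {Conj,Verb}; 2:prodaa {Conj,Noun}; 3:zraar {Conj}; 4:prodaa {Conj,Noun}; 5:thialk {Noun}; 6:lial {Verb}.
One satisfying assignment: Conj Noun Conj Noun Noun Verb.
Verifying each rule — rule 1 holds; rule 2 holds; rule 3 holds; rule 4 holds; rule 5 holds.

YES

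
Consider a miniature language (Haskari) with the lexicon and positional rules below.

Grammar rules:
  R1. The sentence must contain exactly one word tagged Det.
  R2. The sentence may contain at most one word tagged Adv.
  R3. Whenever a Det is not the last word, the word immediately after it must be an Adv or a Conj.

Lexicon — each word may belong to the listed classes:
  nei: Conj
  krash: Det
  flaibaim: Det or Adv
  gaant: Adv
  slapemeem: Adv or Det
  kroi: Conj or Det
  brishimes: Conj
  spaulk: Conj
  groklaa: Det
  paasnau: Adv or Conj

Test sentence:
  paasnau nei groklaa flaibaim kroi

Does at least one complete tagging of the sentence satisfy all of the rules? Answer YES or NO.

Candidates per position — 1:paasnau {Adv,Conj}; 2:nei {Conj}; 3:groklaa {Det}; 4:flaibaim {Det,Adv}; 5:kroi {Conj,Det}.
One satisfying assignment: Conj Conj Det Adv Conj.
Check: rule 1 ok; rule 2 ok; rule 3 ok.

YES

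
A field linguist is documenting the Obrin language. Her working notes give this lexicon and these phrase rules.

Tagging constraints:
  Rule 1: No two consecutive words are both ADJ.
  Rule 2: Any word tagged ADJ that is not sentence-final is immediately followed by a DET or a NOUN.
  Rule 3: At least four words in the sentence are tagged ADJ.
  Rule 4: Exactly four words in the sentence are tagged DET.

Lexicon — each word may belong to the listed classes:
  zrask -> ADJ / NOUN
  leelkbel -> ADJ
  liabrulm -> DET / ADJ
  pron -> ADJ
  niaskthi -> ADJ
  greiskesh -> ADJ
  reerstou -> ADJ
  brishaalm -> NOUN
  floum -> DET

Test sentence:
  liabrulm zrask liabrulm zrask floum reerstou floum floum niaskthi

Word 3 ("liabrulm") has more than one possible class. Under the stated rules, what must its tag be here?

DET

Candidates per position — 1:liabrulm {DET,ADJ}; 2:zrask {ADJ,NOUN}; 3:liabrulm {DET,ADJ}; 4:zrask {ADJ,NOUN}; 5:floum {DET}; 6:reerstou {ADJ}; 7:floum {DET}; 8:floum {DET}; 9:niaskthi {ADJ}.
Position 3: the remaining choice is settled jointly with positions 1, 2, 4 — only DET at position 3 is part of a tagging that satisfies every rule.
The unique satisfying tagging is: ADJ NOUN DET ADJ DET ADJ DET DET ADJ.
Checking: rule 1 satisfied; rule 2 satisfied; rule 3 satisfied; rule 4 satisfied.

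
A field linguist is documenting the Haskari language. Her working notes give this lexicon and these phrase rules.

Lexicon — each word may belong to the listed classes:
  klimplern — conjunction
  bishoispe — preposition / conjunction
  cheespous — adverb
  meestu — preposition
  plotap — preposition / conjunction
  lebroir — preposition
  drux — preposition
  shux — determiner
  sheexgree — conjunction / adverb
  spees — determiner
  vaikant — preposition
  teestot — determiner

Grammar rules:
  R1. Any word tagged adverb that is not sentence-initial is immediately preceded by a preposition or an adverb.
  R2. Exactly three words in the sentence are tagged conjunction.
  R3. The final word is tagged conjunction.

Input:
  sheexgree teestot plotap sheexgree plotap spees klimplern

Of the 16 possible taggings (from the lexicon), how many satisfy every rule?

4

Candidates per position — 1:sheexgree {conjunction,adverb}; 2:teestot {determiner}; 3:plotap {preposition,conjunction}; 4:sheexgree {conjunction,adverb}; 5:plotap {preposition,conjunction}; 6:spees {determiner}; 7:klimplern {conjunction}.
There are 16 candidate sequences in total.
The sequences that satisfy every rule: conjunction determiner preposition conjunction preposition determiner conjunction; conjunction determiner preposition adverb conjunction determiner conjunction; adverb determiner preposition conjunction conjunction determiner conjunction; adverb determiner conjunction conjunction preposition determiner conjunction.
Count = 4.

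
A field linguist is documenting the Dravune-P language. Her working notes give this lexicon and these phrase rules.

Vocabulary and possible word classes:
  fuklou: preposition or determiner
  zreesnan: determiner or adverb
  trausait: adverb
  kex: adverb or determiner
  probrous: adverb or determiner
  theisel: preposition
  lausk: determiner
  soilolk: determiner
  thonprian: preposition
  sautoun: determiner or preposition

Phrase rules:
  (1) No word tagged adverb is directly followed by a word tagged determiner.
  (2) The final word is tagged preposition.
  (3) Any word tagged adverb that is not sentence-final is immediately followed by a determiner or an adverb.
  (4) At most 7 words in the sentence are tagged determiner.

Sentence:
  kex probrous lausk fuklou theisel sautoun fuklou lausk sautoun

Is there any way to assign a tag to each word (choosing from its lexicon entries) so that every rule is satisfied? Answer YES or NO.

Candidates per position — 1:kex {adverb,determiner}; 2:probrous {adverb,determiner}; 3:lausk {determiner}; 4:fuklou {preposition,determiner}; 5:theisel {preposition}; 6:sautoun {determiner,preposition}; 7:fuklou {preposition,determiner}; 8:lausk {determiner}; 9:sautoun {determiner,preposition}.
One satisfying assignment: determiner determiner determiner determiner preposition determiner determiner determiner preposition.
Check: rule 1 satisfied; rule 2 satisfied; rule 3 satisfied; rule 4 satisfied.

YES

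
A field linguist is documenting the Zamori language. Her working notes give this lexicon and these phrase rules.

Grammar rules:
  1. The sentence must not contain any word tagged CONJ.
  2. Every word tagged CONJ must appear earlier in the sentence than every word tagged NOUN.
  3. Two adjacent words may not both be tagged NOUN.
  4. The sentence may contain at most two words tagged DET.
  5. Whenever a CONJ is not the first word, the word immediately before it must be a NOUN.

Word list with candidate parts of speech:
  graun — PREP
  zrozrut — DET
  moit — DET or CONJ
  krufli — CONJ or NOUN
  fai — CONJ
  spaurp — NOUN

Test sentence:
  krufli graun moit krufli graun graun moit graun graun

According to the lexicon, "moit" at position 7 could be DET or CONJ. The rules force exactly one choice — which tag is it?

Candidates per position — 1:krufli {CONJ,NOUN}; 2:graun {PREP}; 3:moit {DET,CONJ}; 4:krufli {CONJ,NOUN}; 5:graun {PREP}; 6:graun {PREP}; 7:moit {DET,CONJ}; 8:graun {PREP}; 9:graun {PREP}.
Position 1: tagging it CONJ would leave rule 1 unsatisfiable, so it must be NOUN.
Position 3: tagging it CONJ would leave rule 1 unsatisfiable, so it must be DET.
Position 4: tagging it CONJ would leave rule 1 unsatisfiable, so it must be NOUN.
Position 7: tagging it CONJ would leave rule 1 unsatisfiable, so it must be DET.
So the tagging must be: NOUN PREP DET NOUN PREP PREP DET PREP PREP.
Rule-by-rule: rule 1 ✓; rule 2 ✓; rule 3 ✓; rule 4 ✓; rule 5 ✓.

DET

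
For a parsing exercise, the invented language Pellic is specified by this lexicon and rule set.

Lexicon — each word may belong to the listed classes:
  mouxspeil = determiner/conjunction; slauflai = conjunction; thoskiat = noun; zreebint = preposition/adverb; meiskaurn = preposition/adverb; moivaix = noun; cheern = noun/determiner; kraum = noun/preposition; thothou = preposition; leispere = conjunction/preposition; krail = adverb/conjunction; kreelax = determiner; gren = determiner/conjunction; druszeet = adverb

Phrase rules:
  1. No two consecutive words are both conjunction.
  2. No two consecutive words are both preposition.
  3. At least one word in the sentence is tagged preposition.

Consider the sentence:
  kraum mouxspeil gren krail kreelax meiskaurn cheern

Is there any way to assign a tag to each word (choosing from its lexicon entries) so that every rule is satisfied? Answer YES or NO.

YES

Candidates per position — 1:kraum {noun,preposition}; 2:mouxspeil {determiner,conjunction}; 3:gren {determiner,conjunction}; 4:krail {adverb,conjunction}; 5:kreelax {determiner}; 6:meiskaurn {preposition,adverb}; 7:cheern {noun,determiner}.
One satisfying assignment: preposition conjunction determiner conjunction determiner adverb noun.
Verifying each rule — rule 1 ✓; rule 2 ✓; rule 3 ✓.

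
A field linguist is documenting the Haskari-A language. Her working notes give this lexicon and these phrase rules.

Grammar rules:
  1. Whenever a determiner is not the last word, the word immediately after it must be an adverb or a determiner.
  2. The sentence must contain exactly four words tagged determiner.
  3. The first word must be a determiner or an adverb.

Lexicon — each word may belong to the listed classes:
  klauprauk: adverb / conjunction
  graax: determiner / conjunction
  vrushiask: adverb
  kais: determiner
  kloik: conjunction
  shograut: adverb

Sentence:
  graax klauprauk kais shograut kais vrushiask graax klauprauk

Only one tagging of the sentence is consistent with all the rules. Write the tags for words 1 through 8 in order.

Candidates per position — 1:graax {determiner,conjunction}; 2:klauprauk {adverb,conjunction}; 3:kais {determiner}; 4:shograut {adverb}; 5:kais {determiner}; 6:vrushiask {adverb}; 7:graax {determiner,conjunction}; 8:klauprauk {adverb,conjunction}.
At position 1, choosing conjunction makes rule 2 impossible to satisfy; hence determiner.
At position 2, choosing conjunction makes rule 1 impossible to satisfy; hence adverb.
At position 7, choosing conjunction makes rule 2 impossible to satisfy; hence determiner.
At position 8, choosing conjunction makes rule 1 impossible to satisfy; hence adverb.
The only consistent sequence is: determiner adverb determiner adverb determiner adverb determiner adverb.
Verifying each rule — rule 1 ✓; rule 2 ✓; rule 3 ✓.

determiner adverb determiner adverb determiner adverb determiner adverb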